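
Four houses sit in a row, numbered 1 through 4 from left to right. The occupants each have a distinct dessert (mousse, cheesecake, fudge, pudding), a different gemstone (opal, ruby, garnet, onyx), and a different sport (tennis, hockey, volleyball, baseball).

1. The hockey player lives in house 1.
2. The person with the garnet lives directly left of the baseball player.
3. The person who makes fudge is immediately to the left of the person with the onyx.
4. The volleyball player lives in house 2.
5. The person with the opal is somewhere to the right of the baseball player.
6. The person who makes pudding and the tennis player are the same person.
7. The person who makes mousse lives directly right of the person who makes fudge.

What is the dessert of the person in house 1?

cheesecake

By clue 1, the hockey player is in house 1.
Clue 4: the volleyball player is in house 2.
House 3's sport must be baseball (nothing else left).
House 4's sport must be tennis (nothing else left).
Clue 2 places the person with the garnet in house 2.
The person with the opal is in house 4 (clue 5).
The person who makes pudding is in house 4 (clue 6).
That leaves ruby as the gemstone for house 1.
House 3 gemstone: only onyx fits.
Clue 3 places the person who makes fudge in house 2.
From clue 7, the person who makes mousse must be in house 3.
The only dessert still possible for house 1 is cheesecake.
So: house 1 = cheesecake/ruby/hockey, house 2 = fudge/garnet/volleyball, house 3 = mousse/onyx/baseball, house 4 = pudding/opal/tennis.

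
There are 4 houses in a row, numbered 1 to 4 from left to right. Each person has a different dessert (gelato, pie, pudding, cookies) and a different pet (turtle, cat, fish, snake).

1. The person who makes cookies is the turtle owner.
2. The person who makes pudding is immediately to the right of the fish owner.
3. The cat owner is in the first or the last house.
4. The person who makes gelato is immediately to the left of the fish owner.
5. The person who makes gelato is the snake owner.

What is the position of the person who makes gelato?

2

The person who makes gelato is narrowed to house 1 or 2; consider each.
Placing it in house 1 leads to a contradiction, so it's in house 2.
Clue 4 places the fish owner in house 3.
By clue 5, the snake owner is in house 2.
Clue 2: the person who makes pudding is in house 4.
House 1 dessert: only cookies fits.
House 3's dessert must be pie (nothing else left).
By clue 1, the turtle owner is in house 1.
That leaves cat as the pet for house 4.
So: house 1 = cookies/turtle, house 2 = gelato/snake, house 3 = pie/fish, house 4 = pudding/cat.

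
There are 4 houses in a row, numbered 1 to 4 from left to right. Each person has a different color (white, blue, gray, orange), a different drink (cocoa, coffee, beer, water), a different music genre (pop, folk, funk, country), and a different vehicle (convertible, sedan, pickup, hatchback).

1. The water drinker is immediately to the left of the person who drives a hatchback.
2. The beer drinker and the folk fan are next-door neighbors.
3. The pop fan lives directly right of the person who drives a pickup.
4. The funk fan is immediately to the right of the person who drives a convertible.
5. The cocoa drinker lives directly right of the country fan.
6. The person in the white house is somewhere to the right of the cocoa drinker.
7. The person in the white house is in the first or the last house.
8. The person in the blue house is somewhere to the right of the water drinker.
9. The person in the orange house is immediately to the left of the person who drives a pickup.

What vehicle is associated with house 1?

convertible

By clue 7, the person in the white house is in house 4.
House 4's vehicle must be sedan (nothing else left).
So house 1 gets convertible for vehicle.
The funk fan is in house 2 (clue 4).
That leaves country as the music genre for house 1.
Clue 5: the cocoa drinker is in house 2.
House 1 drink: only water fits.
Clue 1 places the person who drives a hatchback in house 2.
House 3 vehicle: only pickup fits.
From clue 3, the pop fan must be in house 4.
The person in the orange house is in house 2 (clue 9).
House 1's color must be gray (nothing else left).
The only color still possible for house 3 is blue.
House 3's music genre must be folk (nothing else left).
Clue 2 places the beer drinker in house 4.
The only drink still possible for house 3 is coffee.
So: house 1 = gray/water/country/convertible, house 2 = orange/cocoa/funk/hatchback, house 3 = blue/coffee/folk/pickup, house 4 = white/beer/pop/sedan.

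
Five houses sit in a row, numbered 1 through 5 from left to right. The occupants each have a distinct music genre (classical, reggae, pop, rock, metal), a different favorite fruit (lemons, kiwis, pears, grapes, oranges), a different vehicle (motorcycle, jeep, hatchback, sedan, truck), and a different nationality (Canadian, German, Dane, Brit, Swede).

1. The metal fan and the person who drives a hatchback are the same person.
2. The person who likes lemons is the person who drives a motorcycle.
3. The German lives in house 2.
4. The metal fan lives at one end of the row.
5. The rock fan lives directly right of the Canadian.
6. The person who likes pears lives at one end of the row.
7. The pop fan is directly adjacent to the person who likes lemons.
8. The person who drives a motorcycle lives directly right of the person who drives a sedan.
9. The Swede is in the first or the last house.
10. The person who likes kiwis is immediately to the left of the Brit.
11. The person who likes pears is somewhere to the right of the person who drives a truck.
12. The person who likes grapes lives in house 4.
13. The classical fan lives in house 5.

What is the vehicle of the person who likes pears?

jeep

Clue 3: the German is in house 2.
Clue 11 places the person who likes pears in house 5.
Clue 12: the person who likes grapes is in house 4.
Clue 13 places the classical fan in house 5.
So house 1 gets metal for music genre.
Clue 1: the person who drives a hatchback is in house 1.
House 1 favorite fruit: only oranges fits.
House 2's vehicle must be sedan (nothing else left).
That leaves jeep as the vehicle for house 5.
By clue 2, the person who likes lemons is in house 3.
That leaves reggae as the music genre for house 3.
That leaves kiwis as the favorite fruit for house 2.
House 3 vehicle: only motorcycle fits.
The only vehicle still possible for house 4 is truck.
The Brit is in house 3 (clue 10).
The only nationality still possible for house 4 is Dane.
So house 5 gets Swede for nationality.
From clue 5, the rock fan must be in house 2.
So house 4 gets pop for music genre.
That leaves Canadian as the nationality for house 1.
So: house 1 = metal/oranges/hatchback/Canadian, house 2 = rock/kiwis/sedan/German, house 3 = reggae/lemons/motorcycle/Brit, house 4 = pop/grapes/truck/Dane, house 5 = classical/pears/jeep/Swede.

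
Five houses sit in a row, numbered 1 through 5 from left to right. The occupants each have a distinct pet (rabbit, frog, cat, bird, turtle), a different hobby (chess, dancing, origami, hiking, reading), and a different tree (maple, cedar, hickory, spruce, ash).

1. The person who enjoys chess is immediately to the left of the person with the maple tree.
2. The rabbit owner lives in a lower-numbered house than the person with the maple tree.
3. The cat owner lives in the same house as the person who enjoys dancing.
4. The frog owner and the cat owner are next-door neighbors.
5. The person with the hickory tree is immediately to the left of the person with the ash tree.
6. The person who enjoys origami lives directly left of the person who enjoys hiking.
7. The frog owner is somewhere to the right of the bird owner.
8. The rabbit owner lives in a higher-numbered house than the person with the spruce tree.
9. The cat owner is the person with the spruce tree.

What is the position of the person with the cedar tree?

4

That leaves turtle as the pet for house 5.
The bird owner is narrowed to house 1 or 2 or 3; consider each.
Placing it in house 2 and house 3 leads to a contradiction, so it's in house 1.
The cat owner is narrowed to house 2 or 3; consider each.
Placing it in house 2 leads to a contradiction, so it's in house 3.
By clue 3, the person who enjoys dancing is in house 3.
The person with the spruce tree is in house 3 (clue 9).
The only pet still possible for house 2 is frog.
That leaves rabbit as the pet for house 4.
From clue 1, the person with the maple tree must be in house 5.
That leaves origami as the hobby for house 1.
So house 4 gets chess for hobby.
House 2 tree: only ash fits.
The person with the hickory tree is in house 1 (clue 5).
Clue 6 places the person who enjoys hiking in house 2.
House 5 hobby: only reading fits.
House 4's tree must be cedar (nothing else left).
So: house 1 = bird/origami/hickory, house 2 = frog/hiking/ash, house 3 = cat/dancing/spruce, house 4 = rabbit/chess/cedar, house 5 = turtle/reading/maple.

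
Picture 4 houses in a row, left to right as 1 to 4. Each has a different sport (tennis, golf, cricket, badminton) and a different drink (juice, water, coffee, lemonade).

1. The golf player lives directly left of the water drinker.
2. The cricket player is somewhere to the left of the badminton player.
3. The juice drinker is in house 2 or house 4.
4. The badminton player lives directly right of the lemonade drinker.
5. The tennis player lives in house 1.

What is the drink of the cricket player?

From clue 5, the tennis player must be in house 1.
So house 4 gets badminton for sport.
The lemonade drinker is in house 3 (clue 4).
The only drink still possible for house 1 is coffee.
House 2's drink must be juice (nothing else left).
So house 4 gets water for drink.
Clue 1 places the golf player in house 3.
That leaves cricket as the sport for house 2.
So: house 1 = tennis/coffee, house 2 = cricket/juice, house 3 = golf/lemonade, house 4 = badminton/water.

juice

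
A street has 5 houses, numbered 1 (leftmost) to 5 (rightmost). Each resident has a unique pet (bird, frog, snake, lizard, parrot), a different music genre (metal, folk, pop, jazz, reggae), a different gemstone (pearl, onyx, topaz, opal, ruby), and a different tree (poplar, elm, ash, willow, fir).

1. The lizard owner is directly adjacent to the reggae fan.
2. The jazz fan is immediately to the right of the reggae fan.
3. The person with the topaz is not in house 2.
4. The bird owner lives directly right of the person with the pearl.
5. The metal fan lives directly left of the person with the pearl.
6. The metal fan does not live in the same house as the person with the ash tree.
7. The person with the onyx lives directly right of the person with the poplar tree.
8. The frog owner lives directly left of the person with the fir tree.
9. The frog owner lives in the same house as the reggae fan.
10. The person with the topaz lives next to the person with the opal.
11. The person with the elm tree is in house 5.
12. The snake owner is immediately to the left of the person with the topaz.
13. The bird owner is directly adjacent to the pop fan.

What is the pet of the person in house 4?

snake

The person with the elm tree is in house 5 (clue 11).
So house 1 gets ruby for gemstone.
The bird owner is narrowed to house 3 or 4 or 5; consider each.
Placing it in house 4 and house 5 leads to a contradiction, so it's in house 3.
By clue 4, the person with the pearl is in house 2.
Clue 5 places the metal fan in house 1.
That leaves parrot as the pet for house 5.
House 5 music genre: only folk fits.
By clue 9, the frog owner is in house 2.
By clue 9, the reggae fan is in house 2.
So house 1 gets lizard for pet.
House 4 pet: only snake fits.
That leaves jazz as the music genre for house 3.
That leaves pop as the music genre for house 4.
House 1 tree: only willow fits.
From clue 8, the person with the fir tree must be in house 3.
The person with the opal is in house 4 (clue 10).
Clue 12: the person with the topaz is in house 5.
House 3 gemstone: only onyx fits.
The person with the poplar tree is in house 2 (clue 7).
That leaves ash as the tree for house 4.
So: house 1 = lizard/metal/ruby/willow, house 2 = frog/reggae/pearl/poplar, house 3 = bird/jazz/onyx/fir, house 4 = snake/pop/opal/ash, house 5 = parrot/folk/topaz/elm.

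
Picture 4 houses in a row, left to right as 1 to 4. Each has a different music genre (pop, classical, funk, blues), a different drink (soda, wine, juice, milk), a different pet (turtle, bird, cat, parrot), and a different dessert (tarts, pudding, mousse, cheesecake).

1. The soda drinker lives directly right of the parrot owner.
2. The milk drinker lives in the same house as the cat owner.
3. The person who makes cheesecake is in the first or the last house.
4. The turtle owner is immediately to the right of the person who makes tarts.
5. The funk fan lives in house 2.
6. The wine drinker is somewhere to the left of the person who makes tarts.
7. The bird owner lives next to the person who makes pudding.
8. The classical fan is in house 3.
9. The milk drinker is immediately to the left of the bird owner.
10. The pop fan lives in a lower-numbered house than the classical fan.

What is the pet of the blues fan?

Clue 5: the funk fan is in house 2.
Clue 8: the classical fan is in house 3.
House 4's music genre must be blues (nothing else left).
So house 1 gets pop for music genre.
The wine drinker is narrowed to house 1 or 2; consider each.
Placing it in house 1 leads to a contradiction, so it's in house 2.
Clue 6 places the person who makes tarts in house 3.
By clue 4, the turtle owner is in house 4.
Clue 9: the milk drinker is in house 1.
By clue 9, the bird owner is in house 2.
House 1 pet: only cat fits.
So house 3 gets parrot for pet.
The soda drinker is in house 4 (clue 1).
Clue 7 places the person who makes pudding in house 1.
So house 3 gets juice for drink.
That leaves mousse as the dessert for house 2.
The only dessert still possible for house 4 is cheesecake.
So: house 1 = pop/milk/cat/pudding, house 2 = funk/wine/bird/mousse, house 3 = classical/juice/parrot/tarts, house 4 = blues/soda/turtle/cheesecake.

turtle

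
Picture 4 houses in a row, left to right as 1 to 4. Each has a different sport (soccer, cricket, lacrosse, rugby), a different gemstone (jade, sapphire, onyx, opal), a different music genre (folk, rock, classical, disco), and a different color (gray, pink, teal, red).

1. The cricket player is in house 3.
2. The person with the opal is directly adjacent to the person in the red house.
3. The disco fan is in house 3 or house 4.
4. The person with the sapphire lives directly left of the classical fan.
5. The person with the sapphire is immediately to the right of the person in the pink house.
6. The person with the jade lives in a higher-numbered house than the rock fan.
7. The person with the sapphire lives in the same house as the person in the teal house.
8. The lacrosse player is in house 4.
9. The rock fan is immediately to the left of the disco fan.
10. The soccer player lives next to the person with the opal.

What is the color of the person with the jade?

Clue 1 places the cricket player in house 3.
Clue 8: the lacrosse player is in house 4.
House 1's music genre must be folk (nothing else left).
House 2's music genre must be rock (nothing else left).
Clue 9 places the disco fan in house 3.
House 4 music genre: only classical fits.
From clue 4, the person with the sapphire must be in house 3.
Clue 5: the person in the pink house is in house 2.
From clue 7, the person in the teal house must be in house 3.
Clue 2: the person with the opal is in house 2.
Clue 2 places the person in the red house in house 1.
By clue 10, the soccer player is in house 1.
So house 2 gets rugby for sport.
So house 1 gets onyx for gemstone.
That leaves jade as the gemstone for house 4.
House 4 color: only gray fits.
So: house 1 = soccer/onyx/folk/red, house 2 = rugby/opal/rock/pink, house 3 = cricket/sapphire/disco/teal, house 4 = lacrosse/jade/classical/gray.

gray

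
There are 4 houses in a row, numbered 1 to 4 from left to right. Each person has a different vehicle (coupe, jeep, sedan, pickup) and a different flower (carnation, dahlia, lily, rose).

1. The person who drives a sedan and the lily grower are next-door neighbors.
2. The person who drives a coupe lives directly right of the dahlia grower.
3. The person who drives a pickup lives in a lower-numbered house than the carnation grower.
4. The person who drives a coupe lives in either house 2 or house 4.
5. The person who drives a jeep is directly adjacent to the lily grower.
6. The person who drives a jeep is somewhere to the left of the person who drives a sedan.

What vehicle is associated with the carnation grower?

The person who drives a coupe is narrowed to house 2 or 4; consider each.
Placing it in house 2 leads to a contradiction, so it's in house 4.
From clue 2, the dahlia grower must be in house 3.
The person who drives a jeep is narrowed to house 1 or 2; consider each.
Placing it in house 2 leads to a contradiction, so it's in house 1.
Clue 5 places the lily grower in house 2.
House 1's flower must be rose (nothing else left).
That leaves carnation as the flower for house 4.
The person who drives a sedan is in house 3 (clue 1).
House 2 vehicle: only pickup fits.
So: house 1 = jeep/rose, house 2 = pickup/lily, house 3 = sedan/dahlia, house 4 = coupe/carnation.

coupe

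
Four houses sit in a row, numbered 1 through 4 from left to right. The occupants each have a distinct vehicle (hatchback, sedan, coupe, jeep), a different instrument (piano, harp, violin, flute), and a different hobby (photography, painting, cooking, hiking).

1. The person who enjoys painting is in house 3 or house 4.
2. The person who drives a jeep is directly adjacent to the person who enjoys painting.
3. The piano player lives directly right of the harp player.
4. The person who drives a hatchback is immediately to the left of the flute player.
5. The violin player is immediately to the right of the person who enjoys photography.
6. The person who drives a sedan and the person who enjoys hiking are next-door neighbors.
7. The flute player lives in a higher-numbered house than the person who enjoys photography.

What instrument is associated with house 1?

harp

House 1 instrument: only harp fits.
Clue 3: the piano player is in house 2.
The person who drives a hatchback is narrowed to house 2 or 3; consider each.
Placing it in house 2 leads to a contradiction, so it's in house 3.
From clue 4, the flute player must be in house 4.
That leaves violin as the instrument for house 3.
Clue 2: the person who enjoys painting is in house 3.
The person who enjoys photography is in house 2 (clue 5).
So house 1 gets hiking for hobby.
That leaves cooking as the hobby for house 4.
From clue 6, the person who drives a sedan must be in house 2.
The only vehicle still possible for house 1 is coupe.
The only vehicle still possible for house 4 is jeep.
So: house 1 = coupe/harp/hiking, house 2 = sedan/piano/photography, house 3 = hatchback/violin/painting, house 4 = jeep/flute/cooking.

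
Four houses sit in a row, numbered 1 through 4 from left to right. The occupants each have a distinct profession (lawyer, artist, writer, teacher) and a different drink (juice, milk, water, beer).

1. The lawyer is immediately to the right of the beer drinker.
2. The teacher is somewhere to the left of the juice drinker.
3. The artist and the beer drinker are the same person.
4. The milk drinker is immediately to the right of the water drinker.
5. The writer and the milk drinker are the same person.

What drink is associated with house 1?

water

The artist is narrowed to house 1 or 2 or 3; consider each.
Placing it in house 1 and house 2 leads to a contradiction, so it's in house 3.
Clue 3 places the beer drinker in house 3.
That leaves teacher as the profession for house 1.
So house 1 gets water for drink.
By clue 1, the lawyer is in house 4.
The milk drinker is in house 2 (clue 4).
The writer is in house 2 (clue 5).
The only drink still possible for house 4 is juice.
So: house 1 = teacher/water, house 2 = writer/milk, house 3 = artist/beer, house 4 = lawyer/juice.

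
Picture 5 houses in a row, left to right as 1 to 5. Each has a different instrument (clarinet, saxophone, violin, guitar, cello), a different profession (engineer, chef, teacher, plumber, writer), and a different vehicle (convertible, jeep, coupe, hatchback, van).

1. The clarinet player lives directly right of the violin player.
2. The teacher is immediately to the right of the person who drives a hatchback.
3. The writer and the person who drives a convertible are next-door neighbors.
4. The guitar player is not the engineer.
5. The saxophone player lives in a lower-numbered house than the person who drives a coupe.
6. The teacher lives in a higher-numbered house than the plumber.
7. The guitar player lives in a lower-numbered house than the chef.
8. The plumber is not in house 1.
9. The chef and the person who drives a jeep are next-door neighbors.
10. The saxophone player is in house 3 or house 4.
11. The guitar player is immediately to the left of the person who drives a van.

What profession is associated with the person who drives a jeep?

writer

The saxophone player is narrowed to house 3 or 4; consider each.
Placing it in house 4 leads to a contradiction, so it's in house 3.
The clarinet player is narrowed to house 2 or 5; consider each.
Placing it in house 2 leads to a contradiction, so it's in house 5.
By clue 1, the violin player is in house 4.
The cello player is narrowed to house 1 or 2; consider each.
Placing it in house 2 leads to a contradiction, so it's in house 1.
The only instrument still possible for house 2 is guitar.
Clue 11: the person who drives a van is in house 3.
House 1 vehicle: only convertible fits.
The writer is in house 2 (clue 3).
The only profession still possible for house 1 is engineer.
Clue 6 places the teacher in house 5.
By clue 2, the person who drives a hatchback is in house 4.
So house 2 gets jeep for vehicle.
House 5 vehicle: only coupe fits.
Clue 9: the chef is in house 3.
House 4 profession: only plumber fits.
So: house 1 = cello/engineer/convertible, house 2 = guitar/writer/jeep, house 3 = saxophone/chef/van, house 4 = violin/plumber/hatchback, house 5 = clarinet/teacher/coupe.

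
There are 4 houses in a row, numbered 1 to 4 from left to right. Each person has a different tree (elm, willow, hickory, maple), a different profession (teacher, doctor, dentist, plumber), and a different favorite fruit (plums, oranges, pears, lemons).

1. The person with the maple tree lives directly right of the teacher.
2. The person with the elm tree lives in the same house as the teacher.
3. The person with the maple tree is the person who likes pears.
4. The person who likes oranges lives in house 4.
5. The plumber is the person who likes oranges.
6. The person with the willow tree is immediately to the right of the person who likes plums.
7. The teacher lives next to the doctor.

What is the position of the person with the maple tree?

2

Clue 4: the person who likes oranges is in house 4.
From clue 5, the plumber must be in house 4.
The person with the elm tree is narrowed to house 1 or 2; consider each.
Placing it in house 2 leads to a contradiction, so it's in house 1.
The teacher is in house 1 (clue 2).
From clue 7, the doctor must be in house 2.
So house 3 gets dentist for profession.
The person with the maple tree is in house 2 (clue 1).
By clue 3, the person who likes pears is in house 2.
The person with the willow tree is in house 4 (clue 6).
Clue 6 places the person who likes plums in house 3.
The only tree still possible for house 3 is hickory.
House 1 favorite fruit: only lemons fits.
So: house 1 = elm/teacher/lemons, house 2 = maple/doctor/pears, house 3 = hickory/dentist/plums, house 4 = willow/plumber/oranges.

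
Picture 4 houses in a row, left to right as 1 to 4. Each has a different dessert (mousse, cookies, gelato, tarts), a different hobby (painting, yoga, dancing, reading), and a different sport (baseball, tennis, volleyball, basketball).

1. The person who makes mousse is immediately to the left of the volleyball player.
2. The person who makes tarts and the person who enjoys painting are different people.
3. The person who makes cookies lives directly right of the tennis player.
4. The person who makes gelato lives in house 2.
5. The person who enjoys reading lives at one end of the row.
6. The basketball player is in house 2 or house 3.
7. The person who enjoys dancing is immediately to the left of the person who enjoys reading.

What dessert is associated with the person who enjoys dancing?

mousse

Clue 4 places the person who makes gelato in house 2.
Clue 7: the person who enjoys dancing is in house 3.
Clue 7: the person who enjoys reading is in house 4.
That leaves baseball as the sport for house 1.
The only sport still possible for house 4 is volleyball.
From clue 1, the person who makes mousse must be in house 3.
The only dessert still possible for house 1 is tarts.
House 4's dessert must be cookies (nothing else left).
Clue 2: the person who enjoys painting is in house 2.
Clue 3: the tennis player is in house 3.
The only hobby still possible for house 1 is yoga.
The only sport still possible for house 2 is basketball.
So: house 1 = tarts/yoga/baseball, house 2 = gelato/painting/basketball, house 3 = mousse/dancing/tennis, house 4 = cookies/reading/volleyball.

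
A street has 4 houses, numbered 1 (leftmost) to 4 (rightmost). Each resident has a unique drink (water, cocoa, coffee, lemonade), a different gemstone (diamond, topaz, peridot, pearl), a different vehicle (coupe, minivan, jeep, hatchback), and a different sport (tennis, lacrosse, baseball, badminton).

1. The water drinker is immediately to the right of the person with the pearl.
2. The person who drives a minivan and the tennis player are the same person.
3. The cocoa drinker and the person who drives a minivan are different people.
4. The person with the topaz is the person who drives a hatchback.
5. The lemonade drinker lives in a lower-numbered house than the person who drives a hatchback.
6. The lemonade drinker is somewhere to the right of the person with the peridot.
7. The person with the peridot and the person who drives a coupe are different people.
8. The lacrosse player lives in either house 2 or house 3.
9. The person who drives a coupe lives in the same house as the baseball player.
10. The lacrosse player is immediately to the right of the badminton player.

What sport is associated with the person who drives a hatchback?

The lemonade drinker is narrowed to house 2 or 3; consider each.
Placing it in house 3 leads to a contradiction, so it's in house 2.
From clue 6, the person with the peridot must be in house 1.
The water drinker is narrowed to house 3 or 4; consider each.
Placing it in house 4 leads to a contradiction, so it's in house 3.
Clue 1 places the person with the pearl in house 2.
The cocoa drinker is narrowed to house 1 or 4; consider each.
Placing it in house 1 leads to a contradiction, so it's in house 4.
House 1 drink: only coffee fits.
That leaves baseball as the sport for house 4.
By clue 9, the person who drives a coupe is in house 4.
That leaves hatchback as the vehicle for house 3.
From clue 4, the person with the topaz must be in house 3.
So house 4 gets diamond for gemstone.
House 3's sport must be lacrosse (nothing else left).
Clue 10: the badminton player is in house 2.
House 1's sport must be tennis (nothing else left).
From clue 2, the person who drives a minivan must be in house 1.
So house 2 gets jeep for vehicle.
So: house 1 = coffee/peridot/minivan/tennis, house 2 = lemonade/pearl/jeep/badminton, house 3 = water/topaz/hatchback/lacrosse, house 4 = cocoa/diamond/coupe/baseball.

lacrosse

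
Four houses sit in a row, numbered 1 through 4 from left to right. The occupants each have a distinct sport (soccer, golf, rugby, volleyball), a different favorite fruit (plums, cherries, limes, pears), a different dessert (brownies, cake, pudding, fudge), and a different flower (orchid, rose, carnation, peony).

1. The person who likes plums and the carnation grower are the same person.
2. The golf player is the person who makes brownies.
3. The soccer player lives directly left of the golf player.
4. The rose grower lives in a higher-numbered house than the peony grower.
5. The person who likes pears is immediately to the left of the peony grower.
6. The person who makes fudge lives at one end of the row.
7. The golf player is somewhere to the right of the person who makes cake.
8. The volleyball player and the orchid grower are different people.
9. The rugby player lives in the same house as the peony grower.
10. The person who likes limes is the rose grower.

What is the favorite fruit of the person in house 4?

limes

The rugby player is narrowed to house 2 or 3; consider each.
Placing it in house 2 leads to a contradiction, so it's in house 3.
Clue 9: the peony grower is in house 3.
From clue 3, the soccer player must be in house 1.
From clue 3, the golf player must be in house 2.
The person who likes pears is in house 2 (clue 5).
Clue 7 places the person who makes cake in house 1.
By clue 10, the person who likes limes is in house 4.
That leaves volleyball as the sport for house 4.
That leaves cherries as the favorite fruit for house 3.
So house 3 gets pudding for dessert.
So house 4 gets fudge for dessert.
House 4's flower must be rose (nothing else left).
Clue 1: the carnation grower is in house 1.
That leaves plums as the favorite fruit for house 1.
So house 2 gets brownies for dessert.
House 2's flower must be orchid (nothing else left).
So: house 1 = soccer/plums/cake/carnation, house 2 = golf/pears/brownies/orchid, house 3 = rugby/cherries/pudding/peony, house 4 = volleyball/limes/fudge/rose.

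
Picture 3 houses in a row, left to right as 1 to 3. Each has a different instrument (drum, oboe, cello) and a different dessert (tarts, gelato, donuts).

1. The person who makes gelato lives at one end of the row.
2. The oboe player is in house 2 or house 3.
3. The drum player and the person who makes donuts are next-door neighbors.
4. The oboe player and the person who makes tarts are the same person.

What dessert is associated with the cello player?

donuts

The oboe player is narrowed to house 2 or 3; consider each.
Placing it in house 2 leads to a contradiction, so it's in house 3.
Clue 4 places the person who makes tarts in house 3.
House 1's dessert must be gelato (nothing else left).
House 2 dessert: only donuts fits.
Clue 3: the drum player is in house 1.
House 2's instrument must be cello (nothing else left).
So: house 1 = drum/gelato, house 2 = cello/donuts, house 3 = oboe/tarts.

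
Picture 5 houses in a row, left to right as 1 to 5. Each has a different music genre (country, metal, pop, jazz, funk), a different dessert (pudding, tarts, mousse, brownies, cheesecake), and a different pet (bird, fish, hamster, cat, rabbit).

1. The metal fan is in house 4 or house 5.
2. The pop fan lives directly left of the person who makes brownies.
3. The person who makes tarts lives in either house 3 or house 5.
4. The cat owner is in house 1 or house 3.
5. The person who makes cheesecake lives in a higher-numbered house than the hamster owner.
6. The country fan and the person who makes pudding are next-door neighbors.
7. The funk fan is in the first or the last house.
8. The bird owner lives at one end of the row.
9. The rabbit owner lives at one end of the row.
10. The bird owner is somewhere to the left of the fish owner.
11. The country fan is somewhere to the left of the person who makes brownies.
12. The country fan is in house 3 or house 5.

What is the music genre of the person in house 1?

Clue 10: the bird owner is in house 1.
From clue 12, the country fan must be in house 3.
House 3 pet: only cat fits.
House 5 pet: only rabbit fits.
The person who makes brownies is in house 5 (clue 11).
So house 1 gets mousse for dessert.
The only dessert still possible for house 2 is pudding.
The only dessert still possible for house 4 is cheesecake.
Clue 2 places the pop fan in house 4.
By clue 5, the hamster owner is in house 2.
House 2 music genre: only jazz fits.
House 3's dessert must be tarts (nothing else left).
The only pet still possible for house 4 is fish.
House 1's music genre must be funk (nothing else left).
House 5 music genre: only metal fits.
So: house 1 = funk/mousse/bird, house 2 = jazz/pudding/hamster, house 3 = country/tarts/cat, house 4 = pop/cheesecake/fish, house 5 = metal/brownies/rabbit.

funk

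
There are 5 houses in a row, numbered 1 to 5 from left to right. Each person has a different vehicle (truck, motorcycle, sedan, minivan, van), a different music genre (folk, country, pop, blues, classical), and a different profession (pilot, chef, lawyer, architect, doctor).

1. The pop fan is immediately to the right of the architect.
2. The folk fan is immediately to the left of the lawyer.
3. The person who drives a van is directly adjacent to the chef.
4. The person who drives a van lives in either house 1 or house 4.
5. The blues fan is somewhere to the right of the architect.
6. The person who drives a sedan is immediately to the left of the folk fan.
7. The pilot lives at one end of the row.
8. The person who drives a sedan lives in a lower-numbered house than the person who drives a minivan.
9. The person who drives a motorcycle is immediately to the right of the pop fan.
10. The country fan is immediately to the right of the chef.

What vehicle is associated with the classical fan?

truck

That leaves classical as the music genre for house 1.
House 5's music genre must be blues (nothing else left).
The person who drives a van is narrowed to house 1 or 4; consider each.
Placing it in house 1 leads to a contradiction, so it's in house 4.
Clue 3: the chef is in house 3.
Clue 10: the country fan is in house 4.
Clue 2 places the folk fan in house 3.
Clue 2 places the lawyer in house 4.
Clue 6 places the person who drives a sedan in house 2.
Clue 9 places the person who drives a motorcycle in house 3.
By clue 9, the pop fan is in house 2.
The only vehicle still possible for house 1 is truck.
House 5's vehicle must be minivan (nothing else left).
Clue 1: the architect is in house 1.
The only profession still possible for house 2 is doctor.
House 5 profession: only pilot fits.
So: house 1 = truck/classical/architect, house 2 = sedan/pop/doctor, house 3 = motorcycle/folk/chef, house 4 = van/country/lawyer, house 5 = minivan/blues/pilot.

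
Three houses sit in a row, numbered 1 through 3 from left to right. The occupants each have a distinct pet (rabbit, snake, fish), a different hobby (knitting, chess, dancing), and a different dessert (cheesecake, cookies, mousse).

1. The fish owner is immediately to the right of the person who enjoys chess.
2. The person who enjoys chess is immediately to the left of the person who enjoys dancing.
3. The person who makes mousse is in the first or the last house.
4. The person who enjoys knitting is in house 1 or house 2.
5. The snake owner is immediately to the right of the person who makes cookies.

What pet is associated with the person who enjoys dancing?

fish

House 1's pet must be rabbit (nothing else left).
That leaves dancing as the hobby for house 3.
The person who enjoys chess is in house 2 (clue 2).
The only hobby still possible for house 1 is knitting.
Clue 1 places the fish owner in house 3.
House 2 pet: only snake fits.
By clue 5, the person who makes cookies is in house 1.
House 2 dessert: only cheesecake fits.
That leaves mousse as the dessert for house 3.
So: house 1 = rabbit/knitting/cookies, house 2 = snake/chess/cheesecake, house 3 = fish/dancing/mousse.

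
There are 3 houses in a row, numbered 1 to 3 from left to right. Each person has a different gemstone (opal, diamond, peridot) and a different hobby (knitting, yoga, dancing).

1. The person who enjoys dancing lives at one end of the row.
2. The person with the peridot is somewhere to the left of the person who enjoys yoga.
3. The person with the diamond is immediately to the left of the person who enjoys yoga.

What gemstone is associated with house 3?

opal

So house 3 gets opal for gemstone.
The person with the diamond is narrowed to house 1 or 2; consider each.
Placing it in house 1 leads to a contradiction, so it's in house 2.
Clue 3: the person who enjoys yoga is in house 3.
That leaves peridot as the gemstone for house 1.
The only hobby still possible for house 1 is dancing.
So house 2 gets knitting for hobby.
So: house 1 = peridot/dancing, house 2 = diamond/knitting, house 3 = opal/yoga.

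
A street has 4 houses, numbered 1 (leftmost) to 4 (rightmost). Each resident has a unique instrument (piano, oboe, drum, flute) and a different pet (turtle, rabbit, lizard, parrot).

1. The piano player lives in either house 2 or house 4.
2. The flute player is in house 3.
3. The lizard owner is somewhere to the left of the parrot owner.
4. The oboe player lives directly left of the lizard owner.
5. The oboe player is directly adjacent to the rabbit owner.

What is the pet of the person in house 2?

turtle

Clue 2: the flute player is in house 3.
The oboe player is narrowed to house 1 or 2; consider each.
Placing it in house 1 leads to a contradiction, so it's in house 2.
The lizard owner is in house 3 (clue 4).
House 1's instrument must be drum (nothing else left).
That leaves piano as the instrument for house 4.
That leaves turtle as the pet for house 2.
The only pet still possible for house 4 is parrot.
House 1 pet: only rabbit fits.
So: house 1 = drum/rabbit, house 2 = oboe/turtle, house 3 = flute/lizard, house 4 = piano/parrot.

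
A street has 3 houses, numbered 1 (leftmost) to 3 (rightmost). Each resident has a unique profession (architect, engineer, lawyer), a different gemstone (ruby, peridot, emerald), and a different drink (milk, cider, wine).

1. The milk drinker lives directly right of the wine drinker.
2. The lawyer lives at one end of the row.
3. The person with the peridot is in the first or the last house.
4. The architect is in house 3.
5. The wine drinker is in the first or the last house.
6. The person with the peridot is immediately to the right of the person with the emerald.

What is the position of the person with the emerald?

2

Clue 4 places the architect in house 3.
The wine drinker is in house 1 (clue 5).
The person with the peridot is in house 3 (clue 6).
From clue 6, the person with the emerald must be in house 2.
That leaves lawyer as the profession for house 1.
House 2's profession must be engineer (nothing else left).
House 1's gemstone must be ruby (nothing else left).
Clue 1 places the milk drinker in house 2.
The only drink still possible for house 3 is cider.
So: house 1 = lawyer/ruby/wine, house 2 = engineer/emerald/milk, house 3 = architect/peridot/cider.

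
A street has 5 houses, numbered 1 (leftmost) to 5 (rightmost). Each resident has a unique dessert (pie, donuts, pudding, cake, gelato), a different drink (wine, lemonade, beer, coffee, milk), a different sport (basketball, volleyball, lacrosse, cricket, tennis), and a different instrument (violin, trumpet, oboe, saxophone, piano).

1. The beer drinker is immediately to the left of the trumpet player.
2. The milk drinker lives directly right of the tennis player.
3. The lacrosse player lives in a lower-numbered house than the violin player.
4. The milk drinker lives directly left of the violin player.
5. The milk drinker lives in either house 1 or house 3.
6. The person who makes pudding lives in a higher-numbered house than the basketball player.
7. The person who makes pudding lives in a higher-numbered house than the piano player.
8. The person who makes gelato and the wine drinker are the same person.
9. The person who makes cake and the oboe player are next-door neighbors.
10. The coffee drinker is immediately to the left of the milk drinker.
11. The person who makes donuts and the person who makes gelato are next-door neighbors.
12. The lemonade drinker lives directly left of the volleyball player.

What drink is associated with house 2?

Clue 5 places the milk drinker in house 3.
By clue 10, the coffee drinker is in house 2.
That leaves wine as the drink for house 5.
From clue 2, the tennis player must be in house 2.
The violin player is in house 4 (clue 4).
Clue 8: the person who makes gelato is in house 5.
From clue 11, the person who makes donuts must be in house 4.
Clue 6: the basketball player is in house 1.
Clue 12 places the lemonade drinker in house 4.
That leaves beer as the drink for house 1.
The only sport still possible for house 3 is lacrosse.
That leaves cricket as the sport for house 4.
So house 5 gets volleyball for sport.
By clue 1, the trumpet player is in house 2.
So house 1 gets piano for instrument.
House 5's instrument must be saxophone (nothing else left).
From clue 9, the person who makes cake must be in house 2.
House 1's dessert must be pie (nothing else left).
So house 3 gets pudding for dessert.
So house 3 gets oboe for instrument.
So: house 1 = pie/beer/basketball/piano, house 2 = cake/coffee/tennis/trumpet, house 3 = pudding/milk/lacrosse/oboe, house 4 = donuts/lemonade/cricket/violin, house 5 = gelato/wine/volleyball/saxophone.

coffee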